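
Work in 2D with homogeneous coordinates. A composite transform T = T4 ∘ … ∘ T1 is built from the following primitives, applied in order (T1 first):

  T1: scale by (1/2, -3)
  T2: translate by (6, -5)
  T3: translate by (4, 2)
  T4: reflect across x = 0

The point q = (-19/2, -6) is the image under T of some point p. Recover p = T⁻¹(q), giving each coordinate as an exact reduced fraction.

p = (-1, 1)

T1 = [1/2 0 0; 0 -3 0; 0 0 1]
T2·T1 = [1/2 0 6; 0 -3 -5; 0 0 1]
T3·…·T1 = [1/2 0 10; 0 -3 -3; 0 0 1]
T4·…·T1 = [-1/2 0 -10; 0 -3 -3; 0 0 1]
det M = 3/2; M⁻¹ = [-2 0 -20; 0 -1/3 -1; 0 0 1]
M⁻¹ · (-19/2, -6)ᵀ = (-1, 1)ᵀ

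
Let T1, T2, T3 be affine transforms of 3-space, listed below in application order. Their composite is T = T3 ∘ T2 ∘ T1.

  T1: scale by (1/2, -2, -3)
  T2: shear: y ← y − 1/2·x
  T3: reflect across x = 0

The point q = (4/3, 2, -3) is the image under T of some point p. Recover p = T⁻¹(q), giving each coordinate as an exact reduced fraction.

p = (-8/3, -2/3, 1)

T1 = [1/2 0 0 0; 0 -2 0 0; 0 0 -3 0; 0 0 0 1]
T2·T1 = [1/2 0 0 0; -1/4 -2 0 0; 0 0 -3 0; 0 0 0 1]
T3·…·T1 = [-1/2 0 0 0; -1/4 -2 0 0; 0 0 -3 0; 0 0 0 1]
det M = -3; M⁻¹ = [-2 0 0 0; 1/4 -1/2 0 0; 0 0 -1/3 0; 0 0 0 1]
M⁻¹ · (4/3, 2, -3)ᵀ = (-8/3, -2/3, 1)ᵀ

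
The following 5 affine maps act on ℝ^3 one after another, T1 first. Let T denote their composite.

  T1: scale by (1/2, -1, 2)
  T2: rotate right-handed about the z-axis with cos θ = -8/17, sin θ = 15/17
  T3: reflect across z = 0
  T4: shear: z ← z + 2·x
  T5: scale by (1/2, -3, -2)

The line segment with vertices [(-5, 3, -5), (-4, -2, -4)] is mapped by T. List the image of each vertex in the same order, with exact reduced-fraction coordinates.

image vertices: (65/34, 81/34, -600/17), (-7/17, 138/17, -216/17)

T1 scale by (1/2, -1, 2): (-5, 3, -5) → (-5/2, -3, -10); (-4, -2, -4) → (-2, 2, -8)
T2 rotate right-handed about the z-axis with cos θ = -8/17, sin θ = 15/17: (-5/2, -3, -10) → (65/17, -27/34, -10); (-2, 2, -8) → (-14/17, -46/17, -8)
T3 reflect across z = 0: (65/17, -27/34, -10) → (65/17, -27/34, 10); (-14/17, -46/17, -8) → (-14/17, -46/17, 8)
T4 shear: z ← z + 2·x: (65/17, -27/34, 10) → (65/17, -27/34, 300/17); (-14/17, -46/17, 8) → (-14/17, -46/17, 108/17)
T5 scale by (1/2, -3, -2): (65/17, -27/34, 300/17) → (65/34, 81/34, -600/17); (-14/17, -46/17, 108/17) → (-7/17, 138/17, -216/17)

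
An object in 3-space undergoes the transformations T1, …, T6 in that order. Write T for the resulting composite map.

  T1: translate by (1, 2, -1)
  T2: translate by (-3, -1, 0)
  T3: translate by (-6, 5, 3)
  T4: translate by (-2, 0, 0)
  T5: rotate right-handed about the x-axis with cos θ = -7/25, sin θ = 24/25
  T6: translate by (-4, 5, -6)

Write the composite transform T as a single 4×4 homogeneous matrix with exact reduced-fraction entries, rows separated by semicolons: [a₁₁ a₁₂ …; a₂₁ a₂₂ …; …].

T1 = [1 0 0 1; 0 1 0 2; 0 0 1 -1; 0 0 0 1]
T2·T1 = [1 0 0 -2; 0 1 0 1; 0 0 1 -1; 0 0 0 1]
T3·…·T1 = [1 0 0 -8; 0 1 0 6; 0 0 1 2; 0 0 0 1]
T4·…·T1 = [1 0 0 -10; 0 1 0 6; 0 0 1 2; 0 0 0 1]
T5·…·T1 = [1 0 0 -10; 0 -7/25 -24/25 -18/5; 0 24/25 -7/25 26/5; 0 0 0 1]
T6·…·T1 = [1 0 0 -14; 0 -7/25 -24/25 7/5; 0 24/25 -7/25 -4/5; 0 0 0 1]

T = [1 0 0 -14; 0 -7/25 -24/25 7/5; 0 24/25 -7/25 -4/5; 0 0 0 1]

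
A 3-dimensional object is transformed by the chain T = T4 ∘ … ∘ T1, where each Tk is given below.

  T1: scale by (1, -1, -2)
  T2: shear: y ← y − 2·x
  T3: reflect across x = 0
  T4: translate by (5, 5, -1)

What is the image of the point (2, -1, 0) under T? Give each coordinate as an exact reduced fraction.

T1 scale by (1, -1, -2): (2, -1, 0) → (2, 1, 0)
T2 shear: y ← y − 2·x: (2, 1, 0) → (2, -3, 0)
T3 reflect across x = 0: (2, -3, 0) → (-2, -3, 0)
T4 translate by (5, 5, -1): (-2, -3, 0) → (3, 2, -1)

T(p) = (3, 2, -1)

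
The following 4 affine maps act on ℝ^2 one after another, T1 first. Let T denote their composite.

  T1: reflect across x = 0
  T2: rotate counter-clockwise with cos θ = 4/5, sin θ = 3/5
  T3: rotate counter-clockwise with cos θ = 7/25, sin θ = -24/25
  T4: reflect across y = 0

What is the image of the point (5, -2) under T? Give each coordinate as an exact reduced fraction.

T(p) = (-26/5, -7/5)

T1 reflect across x = 0: (5, -2) → (-5, -2)
T2 rotate counter-clockwise with cos θ = 4/5, sin θ = 3/5: (-5, -2) → (-14/5, -23/5)
T3 rotate counter-clockwise with cos θ = 7/25, sin θ = -24/25: (-14/5, -23/5) → (-26/5, 7/5)
T4 reflect across y = 0: (-26/5, 7/5) → (-26/5, -7/5)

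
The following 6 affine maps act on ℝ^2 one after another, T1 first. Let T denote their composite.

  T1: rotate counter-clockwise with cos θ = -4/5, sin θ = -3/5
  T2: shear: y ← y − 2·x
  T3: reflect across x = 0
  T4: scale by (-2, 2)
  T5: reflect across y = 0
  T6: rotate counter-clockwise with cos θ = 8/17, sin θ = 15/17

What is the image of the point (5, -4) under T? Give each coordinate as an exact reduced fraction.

T1 rotate counter-clockwise with cos θ = -4/5, sin θ = -3/5: (5, -4) → (-32/5, 1/5)
T2 shear: y ← y − 2·x: (-32/5, 1/5) → (-32/5, 13)
T3 reflect across x = 0: (-32/5, 13) → (32/5, 13)
T4 scale by (-2, 2): (32/5, 13) → (-64/5, 26)
T5 reflect across y = 0: (-64/5, 26) → (-64/5, -26)
T6 rotate counter-clockwise with cos θ = 8/17, sin θ = 15/17: (-64/5, -26) → (1438/85, -400/17)

T(p) = (1438/85, -400/17)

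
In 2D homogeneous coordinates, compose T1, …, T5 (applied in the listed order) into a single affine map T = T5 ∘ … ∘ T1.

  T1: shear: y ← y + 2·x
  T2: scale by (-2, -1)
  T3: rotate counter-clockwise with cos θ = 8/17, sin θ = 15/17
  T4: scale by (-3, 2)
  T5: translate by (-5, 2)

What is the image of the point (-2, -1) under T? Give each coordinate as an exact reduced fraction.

T(p) = (44/17, 234/17)

T1 shear: y ← y + 2·x: (-2, -1) → (-2, -5)
T2 scale by (-2, -1): (-2, -5) → (4, 5)
T3 rotate counter-clockwise with cos θ = 8/17, sin θ = 15/17: (4, 5) → (-43/17, 100/17)
T4 scale by (-3, 2): (-43/17, 100/17) → (129/17, 200/17)
T5 translate by (-5, 2): (129/17, 200/17) → (44/17, 234/17)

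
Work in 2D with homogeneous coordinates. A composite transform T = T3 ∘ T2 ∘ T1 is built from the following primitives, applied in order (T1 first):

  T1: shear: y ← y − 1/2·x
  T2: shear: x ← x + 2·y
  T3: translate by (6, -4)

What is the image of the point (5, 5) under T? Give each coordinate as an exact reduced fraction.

T1 shear: y ← y − 1/2·x: (5, 5) → (5, 5/2)
T2 shear: x ← x + 2·y: (5, 5/2) → (10, 5/2)
T3 translate by (6, -4): (10, 5/2) → (16, -3/2)

T(p) = (16, -3/2)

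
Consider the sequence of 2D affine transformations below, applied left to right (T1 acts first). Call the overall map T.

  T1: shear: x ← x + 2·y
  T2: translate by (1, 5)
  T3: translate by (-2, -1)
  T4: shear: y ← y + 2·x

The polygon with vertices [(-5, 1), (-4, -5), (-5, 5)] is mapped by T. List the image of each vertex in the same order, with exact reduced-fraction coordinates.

image vertices: (-4, -3), (-15, -31), (4, 17)

T1 shear: x ← x + 2·y: (-5, 1) → (-3, 1); (-4, -5) → (-14, -5); (-5, 5) → (5, 5)
T2 translate by (1, 5): (-3, 1) → (-2, 6); (-14, -5) → (-13, 0); (5, 5) → (6, 10)
T3 translate by (-2, -1): (-2, 6) → (-4, 5); (-13, 0) → (-15, -1); (6, 10) → (4, 9)
T4 shear: y ← y + 2·x: (-4, 5) → (-4, -3); (-15, -1) → (-15, -31); (4, 9) → (4, 17)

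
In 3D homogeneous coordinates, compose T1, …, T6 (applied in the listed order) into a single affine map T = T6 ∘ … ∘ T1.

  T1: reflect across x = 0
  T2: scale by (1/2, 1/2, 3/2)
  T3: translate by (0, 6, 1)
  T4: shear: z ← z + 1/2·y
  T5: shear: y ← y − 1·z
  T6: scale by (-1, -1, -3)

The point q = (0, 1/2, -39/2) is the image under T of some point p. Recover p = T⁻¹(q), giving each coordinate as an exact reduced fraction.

T1 = [-1 0 0 0; 0 1 0 0; 0 0 1 0; 0 0 0 1]
T2·T1 = [-1/2 0 0 0; 0 1/2 0 0; 0 0 3/2 0; 0 0 0 1]
T3·…·T1 = [-1/2 0 0 0; 0 1/2 0 6; 0 0 3/2 1; 0 0 0 1]
T4·…·T1 = [-1/2 0 0 0; 0 1/2 0 6; 0 1/4 3/2 4; 0 0 0 1]
T5·…·T1 = [-1/2 0 0 0; 0 1/4 -3/2 2; 0 1/4 3/2 4; 0 0 0 1]
T6·…·T1 = [1/2 0 0 0; 0 -1/4 3/2 -2; 0 -3/4 -9/2 -12; 0 0 0 1]
det M = 9/8; M⁻¹ = [2 0 0 0; 0 -2 -2/3 -12; 0 1/3 -1/9 -2/3; 0 0 0 1]
M⁻¹ · (0, 1/2, -39/2)ᵀ = (0, 0, 5/3)ᵀ

p = (0, 0, 5/3)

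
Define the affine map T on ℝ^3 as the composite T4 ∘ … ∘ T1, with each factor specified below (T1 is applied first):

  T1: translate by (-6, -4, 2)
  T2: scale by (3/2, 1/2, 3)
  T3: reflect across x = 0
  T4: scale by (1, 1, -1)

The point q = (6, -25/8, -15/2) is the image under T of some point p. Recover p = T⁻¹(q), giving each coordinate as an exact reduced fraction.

p = (2, -9/4, 1/2)

T1 = [1 0 0 -6; 0 1 0 -4; 0 0 1 2; 0 0 0 1]
T2·T1 = [3/2 0 0 -9; 0 1/2 0 -2; 0 0 3 6; 0 0 0 1]
T3·…·T1 = [-3/2 0 0 9; 0 1/2 0 -2; 0 0 3 6; 0 0 0 1]
T4·…·T1 = [-3/2 0 0 9; 0 1/2 0 -2; 0 0 -3 -6; 0 0 0 1]
det M = 9/4; M⁻¹ = [-2/3 0 0 6; 0 2 0 4; 0 0 -1/3 -2; 0 0 0 1]
M⁻¹ · (6, -25/8, -15/2)ᵀ = (2, -9/4, 1/2)ᵀ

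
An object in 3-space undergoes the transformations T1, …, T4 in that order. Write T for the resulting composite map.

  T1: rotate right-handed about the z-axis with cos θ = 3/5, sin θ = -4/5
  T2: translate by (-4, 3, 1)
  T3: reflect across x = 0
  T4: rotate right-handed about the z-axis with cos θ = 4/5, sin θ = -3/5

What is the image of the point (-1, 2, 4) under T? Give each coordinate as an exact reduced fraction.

T1 rotate right-handed about the z-axis with cos θ = 3/5, sin θ = -4/5: (-1, 2, 4) → (1, 2, 4)
T2 translate by (-4, 3, 1): (1, 2, 4) → (-3, 5, 5)
T3 reflect across x = 0: (-3, 5, 5) → (3, 5, 5)
T4 rotate right-handed about the z-axis with cos θ = 4/5, sin θ = -3/5: (3, 5, 5) → (27/5, 11/5, 5)

T(p) = (27/5, 11/5, 5)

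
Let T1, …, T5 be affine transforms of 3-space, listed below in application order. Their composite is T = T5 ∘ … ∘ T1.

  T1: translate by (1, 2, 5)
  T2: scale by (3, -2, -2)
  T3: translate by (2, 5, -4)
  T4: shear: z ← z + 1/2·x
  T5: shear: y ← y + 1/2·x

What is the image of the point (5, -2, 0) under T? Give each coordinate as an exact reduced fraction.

T(p) = (20, 15, -4)

T1 translate by (1, 2, 5): (5, -2, 0) → (6, 0, 5)
T2 scale by (3, -2, -2): (6, 0, 5) → (18, 0, -10)
T3 translate by (2, 5, -4): (18, 0, -10) → (20, 5, -14)
T4 shear: z ← z + 1/2·x: (20, 5, -14) → (20, 5, -4)
T5 shear: y ← y + 1/2·x: (20, 5, -4) → (20, 15, -4)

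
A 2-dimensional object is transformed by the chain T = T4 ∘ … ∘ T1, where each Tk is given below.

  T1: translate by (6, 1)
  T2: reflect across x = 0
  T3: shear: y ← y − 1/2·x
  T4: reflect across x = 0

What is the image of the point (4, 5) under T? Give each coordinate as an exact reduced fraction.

T1 translate by (6, 1): (4, 5) → (10, 6)
T2 reflect across x = 0: (10, 6) → (-10, 6)
T3 shear: y ← y − 1/2·x: (-10, 6) → (-10, 11)
T4 reflect across x = 0: (-10, 11) → (10, 11)

T(p) = (10, 11)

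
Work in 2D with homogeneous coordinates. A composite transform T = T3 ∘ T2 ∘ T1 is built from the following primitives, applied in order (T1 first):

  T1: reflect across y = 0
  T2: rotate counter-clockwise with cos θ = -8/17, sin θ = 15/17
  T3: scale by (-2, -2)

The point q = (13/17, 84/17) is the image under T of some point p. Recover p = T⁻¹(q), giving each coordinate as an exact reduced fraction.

p = (-2, -3/2)

T1 = [1 0 0; 0 -1 0; 0 0 1]
T2·T1 = [-8/17 15/17 0; 15/17 8/17 0; 0 0 1]
T3·…·T1 = [16/17 -30/17 0; -30/17 -16/17 0; 0 0 1]
det M = -4; M⁻¹ = [4/17 -15/34 0; -15/34 -4/17 0; 0 0 1]
M⁻¹ · (13/17, 84/17)ᵀ = (-2, -3/2)ᵀ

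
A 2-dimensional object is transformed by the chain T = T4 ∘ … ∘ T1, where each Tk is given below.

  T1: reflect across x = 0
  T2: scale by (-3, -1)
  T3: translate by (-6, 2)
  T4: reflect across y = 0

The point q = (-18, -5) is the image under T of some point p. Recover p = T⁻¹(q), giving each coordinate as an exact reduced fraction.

T1 = [-1 0 0; 0 1 0; 0 0 1]
T2·T1 = [3 0 0; 0 -1 0; 0 0 1]
T3·…·T1 = [3 0 -6; 0 -1 2; 0 0 1]
T4·…·T1 = [3 0 -6; 0 1 -2; 0 0 1]
det M = 3; M⁻¹ = [1/3 0 2; 0 1 2; 0 0 1]
M⁻¹ · (-18, -5)ᵀ = (-4, -3)ᵀ

p = (-4, -3)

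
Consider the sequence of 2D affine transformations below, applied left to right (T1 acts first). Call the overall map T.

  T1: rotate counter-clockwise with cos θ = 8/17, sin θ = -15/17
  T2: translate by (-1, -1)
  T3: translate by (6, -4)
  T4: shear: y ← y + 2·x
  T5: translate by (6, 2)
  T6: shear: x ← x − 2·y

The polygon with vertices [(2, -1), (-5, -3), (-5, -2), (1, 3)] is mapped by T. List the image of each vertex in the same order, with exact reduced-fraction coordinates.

T1 rotate counter-clockwise with cos θ = 8/17, sin θ = -15/17: (2, -1) → (1/17, -38/17); (-5, -3) → (-5, 3); (-5, -2) → (-70/17, 59/17); (1, 3) → (53/17, 9/17)
T2 translate by (-1, -1): (1/17, -38/17) → (-16/17, -55/17); (-5, 3) → (-6, 2); (-70/17, 59/17) → (-87/17, 42/17); (53/17, 9/17) → (36/17, -8/17)
T3 translate by (6, -4): (-16/17, -55/17) → (86/17, -123/17); (-6, 2) → (0, -2); (-87/17, 42/17) → (15/17, -26/17); (36/17, -8/17) → (138/17, -76/17)
T4 shear: y ← y + 2·x: (86/17, -123/17) → (86/17, 49/17); (0, -2) → (0, -2); (15/17, -26/17) → (15/17, 4/17); (138/17, -76/17) → (138/17, 200/17)
T5 translate by (6, 2): (86/17, 49/17) → (188/17, 83/17); (0, -2) → (6, 0); (15/17, 4/17) → (117/17, 38/17); (138/17, 200/17) → (240/17, 234/17)
T6 shear: x ← x − 2·y: (188/17, 83/17) → (22/17, 83/17); (6, 0) → (6, 0); (117/17, 38/17) → (41/17, 38/17); (240/17, 234/17) → (-228/17, 234/17)

image vertices: (22/17, 83/17), (6, 0), (41/17, 38/17), (-228/17, 234/17)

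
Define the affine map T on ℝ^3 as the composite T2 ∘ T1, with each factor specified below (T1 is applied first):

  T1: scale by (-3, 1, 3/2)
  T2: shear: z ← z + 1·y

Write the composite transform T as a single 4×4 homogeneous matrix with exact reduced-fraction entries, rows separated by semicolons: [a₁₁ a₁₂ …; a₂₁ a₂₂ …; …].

T = [-3 0 0 0; 0 1 0 0; 0 1 3/2 0; 0 0 0 1]

T1 = [-3 0 0 0; 0 1 0 0; 0 0 3/2 0; 0 0 0 1]
T2·T1 = [-3 0 0 0; 0 1 0 0; 0 1 3/2 0; 0 0 0 1]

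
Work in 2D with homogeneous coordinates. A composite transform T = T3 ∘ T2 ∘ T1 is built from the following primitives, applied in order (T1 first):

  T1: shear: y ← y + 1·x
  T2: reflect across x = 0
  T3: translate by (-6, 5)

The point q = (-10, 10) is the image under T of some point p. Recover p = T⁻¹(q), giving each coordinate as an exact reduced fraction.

p = (4, 1)

T1 = [1 0 0; 1 1 0; 0 0 1]
T2·T1 = [-1 0 0; 1 1 0; 0 0 1]
T3·…·T1 = [-1 0 -6; 1 1 5; 0 0 1]
det M = -1; M⁻¹ = [-1 0 -6; 1 1 1; 0 0 1]
M⁻¹ · (-10, 10)ᵀ = (4, 1)ᵀ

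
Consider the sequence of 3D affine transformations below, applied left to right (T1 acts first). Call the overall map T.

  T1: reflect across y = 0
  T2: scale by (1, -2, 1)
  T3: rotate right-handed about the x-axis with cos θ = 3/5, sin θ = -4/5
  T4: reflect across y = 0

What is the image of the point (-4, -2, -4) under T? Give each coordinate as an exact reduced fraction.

T1 reflect across y = 0: (-4, -2, -4) → (-4, 2, -4)
T2 scale by (1, -2, 1): (-4, 2, -4) → (-4, -4, -4)
T3 rotate right-handed about the x-axis with cos θ = 3/5, sin θ = -4/5: (-4, -4, -4) → (-4, -28/5, 4/5)
T4 reflect across y = 0: (-4, -28/5, 4/5) → (-4, 28/5, 4/5)

T(p) = (-4, 28/5, 4/5)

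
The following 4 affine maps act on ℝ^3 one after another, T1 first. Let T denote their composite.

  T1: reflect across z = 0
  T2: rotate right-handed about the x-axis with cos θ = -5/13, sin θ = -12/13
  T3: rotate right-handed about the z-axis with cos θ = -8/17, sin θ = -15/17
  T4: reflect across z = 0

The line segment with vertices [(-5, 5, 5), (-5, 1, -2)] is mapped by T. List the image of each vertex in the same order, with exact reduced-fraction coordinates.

T1 reflect across z = 0: (-5, 5, 5) → (-5, 5, -5); (-5, 1, -2) → (-5, 1, 2)
T2 rotate right-handed about the x-axis with cos θ = -5/13, sin θ = -12/13: (-5, 5, -5) → (-5, -85/13, -35/13); (-5, 1, 2) → (-5, 19/13, -22/13)
T3 rotate right-handed about the z-axis with cos θ = -8/17, sin θ = -15/17: (-5, -85/13, -35/13) → (-755/221, 1655/221, -35/13); (-5, 19/13, -22/13) → (805/221, 823/221, -22/13)
T4 reflect across z = 0: (-755/221, 1655/221, -35/13) → (-755/221, 1655/221, 35/13); (805/221, 823/221, -22/13) → (805/221, 823/221, 22/13)

image vertices: (-755/221, 1655/221, 35/13), (805/221, 823/221, 22/13)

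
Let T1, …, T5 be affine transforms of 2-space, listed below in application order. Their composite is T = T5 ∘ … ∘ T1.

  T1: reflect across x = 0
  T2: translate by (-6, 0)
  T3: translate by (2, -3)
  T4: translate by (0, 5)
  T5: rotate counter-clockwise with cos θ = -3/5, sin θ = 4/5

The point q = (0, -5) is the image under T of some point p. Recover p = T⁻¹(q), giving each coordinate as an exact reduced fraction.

p = (0, 1)

T1 = [-1 0 0; 0 1 0; 0 0 1]
T2·T1 = [-1 0 -6; 0 1 0; 0 0 1]
T3·…·T1 = [-1 0 -4; 0 1 -3; 0 0 1]
T4·…·T1 = [-1 0 -4; 0 1 2; 0 0 1]
T5·…·T1 = [3/5 -4/5 4/5; -4/5 -3/5 -22/5; 0 0 1]
det M = -1; M⁻¹ = [3/5 -4/5 -4; -4/5 -3/5 -2; 0 0 1]
M⁻¹ · (0, -5)ᵀ = (0, 1)ᵀ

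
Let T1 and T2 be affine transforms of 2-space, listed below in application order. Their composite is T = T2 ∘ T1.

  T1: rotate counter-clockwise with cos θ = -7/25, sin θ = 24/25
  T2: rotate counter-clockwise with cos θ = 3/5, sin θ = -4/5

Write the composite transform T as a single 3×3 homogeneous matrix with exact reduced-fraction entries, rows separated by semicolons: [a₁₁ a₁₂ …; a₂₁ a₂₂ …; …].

T = [3/5 -4/5 0; 4/5 3/5 0; 0 0 1]

T1 = [-7/25 -24/25 0; 24/25 -7/25 0; 0 0 1]
T2·T1 = [3/5 -4/5 0; 4/5 3/5 0; 0 0 1]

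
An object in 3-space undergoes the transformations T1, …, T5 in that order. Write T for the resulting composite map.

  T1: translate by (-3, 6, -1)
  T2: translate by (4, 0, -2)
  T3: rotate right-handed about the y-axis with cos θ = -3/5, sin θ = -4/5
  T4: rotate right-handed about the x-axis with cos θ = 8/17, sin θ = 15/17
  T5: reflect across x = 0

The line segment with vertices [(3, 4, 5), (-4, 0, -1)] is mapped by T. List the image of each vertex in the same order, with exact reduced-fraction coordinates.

image vertices: (4, 50/17, 166/17), (-5, 48/17, 90/17)

T1 translate by (-3, 6, -1): (3, 4, 5) → (0, 10, 4); (-4, 0, -1) → (-7, 6, -2)
T2 translate by (4, 0, -2): (0, 10, 4) → (4, 10, 2); (-7, 6, -2) → (-3, 6, -4)
T3 rotate right-handed about the y-axis with cos θ = -3/5, sin θ = -4/5: (4, 10, 2) → (-4, 10, 2); (-3, 6, -4) → (5, 6, 0)
T4 rotate right-handed about the x-axis with cos θ = 8/17, sin θ = 15/17: (-4, 10, 2) → (-4, 50/17, 166/17); (5, 6, 0) → (5, 48/17, 90/17)
T5 reflect across x = 0: (-4, 50/17, 166/17) → (4, 50/17, 166/17); (5, 48/17, 90/17) → (-5, 48/17, 90/17)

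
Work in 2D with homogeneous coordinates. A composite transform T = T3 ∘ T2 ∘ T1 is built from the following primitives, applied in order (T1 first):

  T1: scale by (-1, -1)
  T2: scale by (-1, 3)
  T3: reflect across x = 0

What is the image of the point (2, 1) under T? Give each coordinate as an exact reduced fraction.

T(p) = (-2, -3)

T1 scale by (-1, -1): (2, 1) → (-2, -1)
T2 scale by (-1, 3): (-2, -1) → (2, -3)
T3 reflect across x = 0: (2, -3) → (-2, -3)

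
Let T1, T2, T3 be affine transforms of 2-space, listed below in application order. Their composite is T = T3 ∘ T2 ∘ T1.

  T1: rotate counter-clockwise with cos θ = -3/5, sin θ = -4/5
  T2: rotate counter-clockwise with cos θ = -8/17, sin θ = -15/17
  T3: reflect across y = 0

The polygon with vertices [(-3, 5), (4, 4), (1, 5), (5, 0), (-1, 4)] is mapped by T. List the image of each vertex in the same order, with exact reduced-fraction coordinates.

image vertices: (-277/85, 411/85), (-452/85, -164/85), (-421/85, 103/85), (-36/17, -77/17), (-16/5, 13/5)

T1 rotate counter-clockwise with cos θ = -3/5, sin θ = -4/5: (-3, 5) → (29/5, -3/5); (4, 4) → (4/5, -28/5); (1, 5) → (17/5, -19/5); (5, 0) → (-3, -4); (-1, 4) → (19/5, -8/5)
T2 rotate counter-clockwise with cos θ = -8/17, sin θ = -15/17: (29/5, -3/5) → (-277/85, -411/85); (4/5, -28/5) → (-452/85, 164/85); (17/5, -19/5) → (-421/85, -103/85); (-3, -4) → (-36/17, 77/17); (19/5, -8/5) → (-16/5, -13/5)
T3 reflect across y = 0: (-277/85, -411/85) → (-277/85, 411/85); (-452/85, 164/85) → (-452/85, -164/85); (-421/85, -103/85) → (-421/85, 103/85); (-36/17, 77/17) → (-36/17, -77/17); (-16/5, -13/5) → (-16/5, 13/5)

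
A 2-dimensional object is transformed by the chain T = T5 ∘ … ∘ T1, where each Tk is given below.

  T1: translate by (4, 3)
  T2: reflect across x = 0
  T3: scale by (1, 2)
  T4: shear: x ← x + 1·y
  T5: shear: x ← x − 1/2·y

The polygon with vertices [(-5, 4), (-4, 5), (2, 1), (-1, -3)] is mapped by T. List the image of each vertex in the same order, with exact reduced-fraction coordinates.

T1 translate by (4, 3): (-5, 4) → (-1, 7); (-4, 5) → (0, 8); (2, 1) → (6, 4); (-1, -3) → (3, 0)
T2 reflect across x = 0: (-1, 7) → (1, 7); (0, 8) → (0, 8); (6, 4) → (-6, 4); (3, 0) → (-3, 0)
T3 scale by (1, 2): (1, 7) → (1, 14); (0, 8) → (0, 16); (-6, 4) → (-6, 8); (-3, 0) → (-3, 0)
T4 shear: x ← x + 1·y: (1, 14) → (15, 14); (0, 16) → (16, 16); (-6, 8) → (2, 8); (-3, 0) → (-3, 0)
T5 shear: x ← x − 1/2·y: (15, 14) → (8, 14); (16, 16) → (8, 16); (2, 8) → (-2, 8); (-3, 0) → (-3, 0)

image vertices: (8, 14), (8, 16), (-2, 8), (-3, 0)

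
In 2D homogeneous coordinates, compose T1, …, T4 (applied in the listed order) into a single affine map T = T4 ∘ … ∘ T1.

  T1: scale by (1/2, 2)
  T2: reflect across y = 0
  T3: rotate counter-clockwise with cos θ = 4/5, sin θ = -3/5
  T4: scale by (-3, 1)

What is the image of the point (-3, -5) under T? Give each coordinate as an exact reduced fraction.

T(p) = (-72/5, 89/10)

T1 scale by (1/2, 2): (-3, -5) → (-3/2, -10)
T2 reflect across y = 0: (-3/2, -10) → (-3/2, 10)
T3 rotate counter-clockwise with cos θ = 4/5, sin θ = -3/5: (-3/2, 10) → (24/5, 89/10)
T4 scale by (-3, 1): (24/5, 89/10) → (-72/5, 89/10)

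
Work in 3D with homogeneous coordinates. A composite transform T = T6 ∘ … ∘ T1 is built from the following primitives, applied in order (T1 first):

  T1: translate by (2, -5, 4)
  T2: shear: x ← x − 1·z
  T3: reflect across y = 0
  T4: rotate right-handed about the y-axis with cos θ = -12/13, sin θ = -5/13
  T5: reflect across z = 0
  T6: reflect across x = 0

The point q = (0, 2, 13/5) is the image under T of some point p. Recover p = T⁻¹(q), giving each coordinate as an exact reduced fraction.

T1 = [1 0 0 2; 0 1 0 -5; 0 0 1 4; 0 0 0 1]
T2·T1 = [1 0 -1 -2; 0 1 0 -5; 0 0 1 4; 0 0 0 1]
T3·…·T1 = [1 0 -1 -2; 0 -1 0 5; 0 0 1 4; 0 0 0 1]
T4·…·T1 = [-12/13 0 7/13 4/13; 0 -1 0 5; 5/13 0 -17/13 -58/13; 0 0 0 1]
T5·…·T1 = [-12/13 0 7/13 4/13; 0 -1 0 5; -5/13 0 17/13 58/13; 0 0 0 1]
T6·…·T1 = [12/13 0 -7/13 -4/13; 0 -1 0 5; -5/13 0 17/13 58/13; 0 0 0 1]
det M = -1; M⁻¹ = [17/13 0 7/13 -2; 0 -1 0 5; 5/13 0 12/13 -4; 0 0 0 1]
M⁻¹ · (0, 2, 13/5)ᵀ = (-3/5, 3, -8/5)ᵀ

p = (-3/5, 3, -8/5)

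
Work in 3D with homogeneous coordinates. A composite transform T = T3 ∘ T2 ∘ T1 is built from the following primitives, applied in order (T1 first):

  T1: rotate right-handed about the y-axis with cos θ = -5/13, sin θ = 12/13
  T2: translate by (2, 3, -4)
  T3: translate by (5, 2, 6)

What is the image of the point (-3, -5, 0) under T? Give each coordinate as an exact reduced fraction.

T1 rotate right-handed about the y-axis with cos θ = -5/13, sin θ = 12/13: (-3, -5, 0) → (15/13, -5, 36/13)
T2 translate by (2, 3, -4): (15/13, -5, 36/13) → (41/13, -2, -16/13)
T3 translate by (5, 2, 6): (41/13, -2, -16/13) → (106/13, 0, 62/13)

T(p) = (106/13, 0, 62/13)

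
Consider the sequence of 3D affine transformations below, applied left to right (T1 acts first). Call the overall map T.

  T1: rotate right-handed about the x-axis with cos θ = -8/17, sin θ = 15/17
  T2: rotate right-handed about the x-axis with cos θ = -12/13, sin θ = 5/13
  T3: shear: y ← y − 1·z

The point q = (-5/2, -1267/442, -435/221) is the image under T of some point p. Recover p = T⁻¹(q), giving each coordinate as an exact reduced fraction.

T1 = [1 0 0 0; 0 -8/17 -15/17 0; 0 15/17 -8/17 0; 0 0 0 1]
T2·T1 = [1 0 0 0; 0 21/221 220/221 0; 0 -220/221 21/221 0; 0 0 0 1]
T3·…·T1 = [1 0 0 0; 0 241/221 199/221 0; 0 -220/221 21/221 0; 0 0 0 1]
det M = 1; M⁻¹ = [1 0 0 0; 0 21/221 -199/221 0; 0 220/221 241/221 0; 0 0 0 1]
M⁻¹ · (-5/2, -1267/442, -435/221)ᵀ = (-5/2, 3/2, -5)ᵀ

p = (-5/2, 3/2, -5)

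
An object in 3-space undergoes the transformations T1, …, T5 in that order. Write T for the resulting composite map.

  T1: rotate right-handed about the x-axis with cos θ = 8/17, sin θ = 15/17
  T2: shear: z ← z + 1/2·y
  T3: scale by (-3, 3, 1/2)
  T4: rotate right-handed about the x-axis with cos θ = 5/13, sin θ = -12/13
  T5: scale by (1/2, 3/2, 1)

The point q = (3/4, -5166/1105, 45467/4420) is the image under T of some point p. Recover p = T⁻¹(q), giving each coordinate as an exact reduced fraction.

T1 = [1 0 0 0; 0 8/17 -15/17 0; 0 15/17 8/17 0; 0 0 0 1]
T2·T1 = [1 0 0 0; 0 8/17 -15/17 0; 0 19/17 1/34 0; 0 0 0 1]
T3·…·T1 = [-3 0 0 0; 0 24/17 -45/17 0; 0 19/34 1/68 0; 0 0 0 1]
T4·…·T1 = [-3 0 0 0; 0 18/17 -222/221 0; 0 -37/34 2165/884 0; 0 0 0 1]
T5·…·T1 = [-3/2 0 0 0; 0 27/17 -333/221 0; 0 -37/34 2165/884 0; 0 0 0 1]
det M = -27/8; M⁻¹ = [-2/3 0 0 0; 0 2165/1989 148/221 0; 0 74/153 12/17 0; 0 0 0 1]
M⁻¹ · (3/4, -5166/1105, 45467/4420)ᵀ = (-1/2, 9/5, 5)ᵀ

p = (-1/2, 9/5, 5)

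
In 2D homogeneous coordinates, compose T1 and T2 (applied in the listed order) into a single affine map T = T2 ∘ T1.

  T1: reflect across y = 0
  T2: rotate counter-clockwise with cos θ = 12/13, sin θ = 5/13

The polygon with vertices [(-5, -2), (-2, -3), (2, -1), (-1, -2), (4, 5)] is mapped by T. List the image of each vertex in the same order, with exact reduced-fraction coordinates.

T1 reflect across y = 0: (-5, -2) → (-5, 2); (-2, -3) → (-2, 3); (2, -1) → (2, 1); (-1, -2) → (-1, 2); (4, 5) → (4, -5)
T2 rotate counter-clockwise with cos θ = 12/13, sin θ = 5/13: (-5, 2) → (-70/13, -1/13); (-2, 3) → (-3, 2); (2, 1) → (19/13, 22/13); (-1, 2) → (-22/13, 19/13); (4, -5) → (73/13, -40/13)

image vertices: (-70/13, -1/13), (-3, 2), (19/13, 22/13), (-22/13, 19/13), (73/13, -40/13)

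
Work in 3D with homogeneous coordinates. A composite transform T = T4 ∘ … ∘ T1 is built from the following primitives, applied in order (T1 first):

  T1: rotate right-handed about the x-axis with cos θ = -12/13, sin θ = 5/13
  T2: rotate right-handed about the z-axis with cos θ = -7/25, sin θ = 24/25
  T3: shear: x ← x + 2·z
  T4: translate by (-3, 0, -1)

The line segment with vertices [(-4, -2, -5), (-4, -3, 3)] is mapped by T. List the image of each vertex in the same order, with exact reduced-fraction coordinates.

T1 rotate right-handed about the x-axis with cos θ = -12/13, sin θ = 5/13: (-4, -2, -5) → (-4, 49/13, 50/13); (-4, -3, 3) → (-4, 21/13, -51/13)
T2 rotate right-handed about the z-axis with cos θ = -7/25, sin θ = 24/25: (-4, 49/13, 50/13) → (-812/325, -1591/325, 50/13); (-4, 21/13, -51/13) → (-28/65, -279/65, -51/13)
T3 shear: x ← x + 2·z: (-812/325, -1591/325, 50/13) → (1688/325, -1591/325, 50/13); (-28/65, -279/65, -51/13) → (-538/65, -279/65, -51/13)
T4 translate by (-3, 0, -1): (1688/325, -1591/325, 50/13) → (713/325, -1591/325, 37/13); (-538/65, -279/65, -51/13) → (-733/65, -279/65, -64/13)

image vertices: (713/325, -1591/325, 37/13), (-733/65, -279/65, -64/13)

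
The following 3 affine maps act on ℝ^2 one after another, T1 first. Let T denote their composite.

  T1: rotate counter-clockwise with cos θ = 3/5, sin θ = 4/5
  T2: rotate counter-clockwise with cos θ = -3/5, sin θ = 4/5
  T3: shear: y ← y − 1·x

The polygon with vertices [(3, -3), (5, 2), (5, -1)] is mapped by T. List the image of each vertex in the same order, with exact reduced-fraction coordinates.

image vertices: (-3, 6), (-5, 3), (-5, 6)

T1 rotate counter-clockwise with cos θ = 3/5, sin θ = 4/5: (3, -3) → (21/5, 3/5); (5, 2) → (7/5, 26/5); (5, -1) → (19/5, 17/5)
T2 rotate counter-clockwise with cos θ = -3/5, sin θ = 4/5: (21/5, 3/5) → (-3, 3); (7/5, 26/5) → (-5, -2); (19/5, 17/5) → (-5, 1)
T3 shear: y ← y − 1·x: (-3, 3) → (-3, 6); (-5, -2) → (-5, 3); (-5, 1) → (-5, 6)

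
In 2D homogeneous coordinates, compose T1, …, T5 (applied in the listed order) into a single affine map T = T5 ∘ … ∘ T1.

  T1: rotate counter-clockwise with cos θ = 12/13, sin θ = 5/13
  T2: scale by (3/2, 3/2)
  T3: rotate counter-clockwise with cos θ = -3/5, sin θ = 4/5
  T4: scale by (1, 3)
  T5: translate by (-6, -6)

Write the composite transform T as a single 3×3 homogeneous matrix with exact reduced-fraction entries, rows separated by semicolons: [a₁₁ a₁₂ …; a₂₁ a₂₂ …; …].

T = [-84/65 -99/130 -6; 297/130 -252/65 -6; 0 0 1]

T1 = [12/13 -5/13 0; 5/13 12/13 0; 0 0 1]
T2·T1 = [18/13 -15/26 0; 15/26 18/13 0; 0 0 1]
T3·…·T1 = [-84/65 -99/130 0; 99/130 -84/65 0; 0 0 1]
T4·…·T1 = [-84/65 -99/130 0; 297/130 -252/65 0; 0 0 1]
T5·…·T1 = [-84/65 -99/130 -6; 297/130 -252/65 -6; 0 0 1]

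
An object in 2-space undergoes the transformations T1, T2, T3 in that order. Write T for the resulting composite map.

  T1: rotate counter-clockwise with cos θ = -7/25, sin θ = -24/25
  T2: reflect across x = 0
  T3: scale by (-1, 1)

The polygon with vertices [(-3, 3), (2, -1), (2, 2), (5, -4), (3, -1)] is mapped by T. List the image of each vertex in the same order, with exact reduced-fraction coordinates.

image vertices: (93/25, 51/25), (-38/25, -41/25), (34/25, -62/25), (-131/25, -92/25), (-9/5, -13/5)

T1 rotate counter-clockwise with cos θ = -7/25, sin θ = -24/25: (-3, 3) → (93/25, 51/25); (2, -1) → (-38/25, -41/25); (2, 2) → (34/25, -62/25); (5, -4) → (-131/25, -92/25); (3, -1) → (-9/5, -13/5)
T2 reflect across x = 0: (93/25, 51/25) → (-93/25, 51/25); (-38/25, -41/25) → (38/25, -41/25); (34/25, -62/25) → (-34/25, -62/25); (-131/25, -92/25) → (131/25, -92/25); (-9/5, -13/5) → (9/5, -13/5)
T3 scale by (-1, 1): (-93/25, 51/25) → (93/25, 51/25); (38/25, -41/25) → (-38/25, -41/25); (-34/25, -62/25) → (34/25, -62/25); (131/25, -92/25) → (-131/25, -92/25); (9/5, -13/5) → (-9/5, -13/5)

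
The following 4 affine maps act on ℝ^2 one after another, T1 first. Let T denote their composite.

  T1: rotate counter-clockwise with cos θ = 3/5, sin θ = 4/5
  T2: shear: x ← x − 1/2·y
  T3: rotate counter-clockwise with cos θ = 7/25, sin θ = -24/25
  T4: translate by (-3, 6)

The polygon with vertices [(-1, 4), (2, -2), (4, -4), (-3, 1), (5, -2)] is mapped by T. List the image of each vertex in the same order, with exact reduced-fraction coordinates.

image vertices: (-344/125, 1358/125), (-236/125, 452/125), (-97/125, 154/125), (-1301/250, 891/125), (73/125, 464/125)

T1 rotate counter-clockwise with cos θ = 3/5, sin θ = 4/5: (-1, 4) → (-19/5, 8/5); (2, -2) → (14/5, 2/5); (4, -4) → (28/5, 4/5); (-3, 1) → (-13/5, -9/5); (5, -2) → (23/5, 14/5)
T2 shear: x ← x − 1/2·y: (-19/5, 8/5) → (-23/5, 8/5); (14/5, 2/5) → (13/5, 2/5); (28/5, 4/5) → (26/5, 4/5); (-13/5, -9/5) → (-17/10, -9/5); (23/5, 14/5) → (16/5, 14/5)
T3 rotate counter-clockwise with cos θ = 7/25, sin θ = -24/25: (-23/5, 8/5) → (31/125, 608/125); (13/5, 2/5) → (139/125, -298/125); (26/5, 4/5) → (278/125, -596/125); (-17/10, -9/5) → (-551/250, 141/125); (16/5, 14/5) → (448/125, -286/125)
T4 translate by (-3, 6): (31/125, 608/125) → (-344/125, 1358/125); (139/125, -298/125) → (-236/125, 452/125); (278/125, -596/125) → (-97/125, 154/125); (-551/250, 141/125) → (-1301/250, 891/125); (448/125, -286/125) → (73/125, 464/125)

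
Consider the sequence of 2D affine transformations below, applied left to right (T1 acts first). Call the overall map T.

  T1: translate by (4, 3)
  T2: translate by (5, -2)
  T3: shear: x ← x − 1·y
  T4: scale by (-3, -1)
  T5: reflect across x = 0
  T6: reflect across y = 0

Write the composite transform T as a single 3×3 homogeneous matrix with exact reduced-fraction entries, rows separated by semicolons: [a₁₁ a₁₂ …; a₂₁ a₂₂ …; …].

T = [3 -3 24; 0 1 1; 0 0 1]

T1 = [1 0 4; 0 1 3; 0 0 1]
T2·T1 = [1 0 9; 0 1 1; 0 0 1]
T3·…·T1 = [1 -1 8; 0 1 1; 0 0 1]
T4·…·T1 = [-3 3 -24; 0 -1 -1; 0 0 1]
T5·…·T1 = [3 -3 24; 0 -1 -1; 0 0 1]
T6·…·T1 = [3 -3 24; 0 1 1; 0 0 1]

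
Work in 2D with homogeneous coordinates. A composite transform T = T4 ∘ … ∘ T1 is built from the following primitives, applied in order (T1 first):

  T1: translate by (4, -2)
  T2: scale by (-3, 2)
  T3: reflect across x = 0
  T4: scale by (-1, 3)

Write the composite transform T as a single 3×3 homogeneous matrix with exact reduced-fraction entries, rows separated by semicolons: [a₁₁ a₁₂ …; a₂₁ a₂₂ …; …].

T = [-3 0 -12; 0 6 -12; 0 0 1]

T1 = [1 0 4; 0 1 -2; 0 0 1]
T2·T1 = [-3 0 -12; 0 2 -4; 0 0 1]
T3·…·T1 = [3 0 12; 0 2 -4; 0 0 1]
T4·…·T1 = [-3 0 -12; 0 6 -12; 0 0 1]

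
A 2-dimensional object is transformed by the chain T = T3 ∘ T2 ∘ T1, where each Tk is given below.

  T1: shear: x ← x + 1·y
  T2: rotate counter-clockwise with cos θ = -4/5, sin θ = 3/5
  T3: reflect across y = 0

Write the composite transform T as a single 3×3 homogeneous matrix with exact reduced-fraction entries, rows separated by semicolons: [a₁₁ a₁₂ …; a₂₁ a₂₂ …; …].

T1 = [1 1 0; 0 1 0; 0 0 1]
T2·T1 = [-4/5 -7/5 0; 3/5 -1/5 0; 0 0 1]
T3·…·T1 = [-4/5 -7/5 0; -3/5 1/5 0; 0 0 1]

T = [-4/5 -7/5 0; -3/5 1/5 0; 0 0 1]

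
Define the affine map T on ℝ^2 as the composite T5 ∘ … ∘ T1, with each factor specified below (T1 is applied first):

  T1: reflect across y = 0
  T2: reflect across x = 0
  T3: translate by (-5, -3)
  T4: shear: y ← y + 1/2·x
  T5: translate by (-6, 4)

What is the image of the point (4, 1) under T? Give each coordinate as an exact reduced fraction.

T1 reflect across y = 0: (4, 1) → (4, -1)
T2 reflect across x = 0: (4, -1) → (-4, -1)
T3 translate by (-5, -3): (-4, -1) → (-9, -4)
T4 shear: y ← y + 1/2·x: (-9, -4) → (-9, -17/2)
T5 translate by (-6, 4): (-9, -17/2) → (-15, -9/2)

T(p) = (-15, -9/2)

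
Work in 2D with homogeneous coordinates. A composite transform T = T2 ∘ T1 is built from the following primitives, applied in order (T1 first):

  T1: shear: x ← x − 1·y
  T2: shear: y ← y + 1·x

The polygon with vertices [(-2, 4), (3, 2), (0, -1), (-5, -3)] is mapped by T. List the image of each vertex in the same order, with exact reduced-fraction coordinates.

T1 shear: x ← x − 1·y: (-2, 4) → (-6, 4); (3, 2) → (1, 2); (0, -1) → (1, -1); (-5, -3) → (-2, -3)
T2 shear: y ← y + 1·x: (-6, 4) → (-6, -2); (1, 2) → (1, 3); (1, -1) → (1, 0); (-2, -3) → (-2, -5)

image vertices: (-6, -2), (1, 3), (1, 0), (-2, -5)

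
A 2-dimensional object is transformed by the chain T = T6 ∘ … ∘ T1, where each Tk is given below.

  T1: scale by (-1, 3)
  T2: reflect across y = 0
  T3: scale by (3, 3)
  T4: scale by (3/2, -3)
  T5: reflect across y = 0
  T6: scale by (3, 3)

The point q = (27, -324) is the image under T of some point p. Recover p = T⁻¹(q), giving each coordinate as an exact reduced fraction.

p = (-2, 4)

T1 = [-1 0 0; 0 3 0; 0 0 1]
T2·T1 = [-1 0 0; 0 -3 0; 0 0 1]
T3·…·T1 = [-3 0 0; 0 -9 0; 0 0 1]
T4·…·T1 = [-9/2 0 0; 0 27 0; 0 0 1]
T5·…·T1 = [-9/2 0 0; 0 -27 0; 0 0 1]
T6·…·T1 = [-27/2 0 0; 0 -81 0; 0 0 1]
det M = 2187/2; M⁻¹ = [-2/27 0 0; 0 -1/81 0; 0 0 1]
M⁻¹ · (27, -324)ᵀ = (-2, 4)ᵀ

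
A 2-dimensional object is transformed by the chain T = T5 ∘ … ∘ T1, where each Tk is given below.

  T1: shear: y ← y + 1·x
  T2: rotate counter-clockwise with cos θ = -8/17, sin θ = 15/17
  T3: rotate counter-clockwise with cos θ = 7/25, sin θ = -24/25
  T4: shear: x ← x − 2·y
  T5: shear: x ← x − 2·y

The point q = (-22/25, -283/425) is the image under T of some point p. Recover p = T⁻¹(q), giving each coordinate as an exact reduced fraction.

T1 = [1 0 0; 1 1 0; 0 0 1]
T2·T1 = [-23/17 -15/17 0; 7/17 -8/17 0; 0 0 1]
T3·…·T1 = [7/425 -297/425 0; 601/425 304/425 0; 0 0 1]
T4·…·T1 = [-239/85 -181/85 0; 601/425 304/425 0; 0 0 1]
T5·…·T1 = [-141/25 -89/25 0; 601/425 304/425 0; 0 0 1]
det M = 1; M⁻¹ = [304/425 89/25 0; -601/425 -141/25 0; 0 0 1]
M⁻¹ · (-22/25, -283/425)ᵀ = (-3, 5)ᵀ

p = (-3, 5)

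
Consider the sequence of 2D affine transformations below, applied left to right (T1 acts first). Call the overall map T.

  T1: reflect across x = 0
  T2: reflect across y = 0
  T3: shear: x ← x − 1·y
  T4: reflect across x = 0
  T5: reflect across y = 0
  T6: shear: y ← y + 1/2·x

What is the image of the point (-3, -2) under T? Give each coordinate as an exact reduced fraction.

T(p) = (-1, -5/2)

T1 reflect across x = 0: (-3, -2) → (3, -2)
T2 reflect across y = 0: (3, -2) → (3, 2)
T3 shear: x ← x − 1·y: (3, 2) → (1, 2)
T4 reflect across x = 0: (1, 2) → (-1, 2)
T5 reflect across y = 0: (-1, 2) → (-1, -2)
T6 shear: y ← y + 1/2·x: (-1, -2) → (-1, -5/2)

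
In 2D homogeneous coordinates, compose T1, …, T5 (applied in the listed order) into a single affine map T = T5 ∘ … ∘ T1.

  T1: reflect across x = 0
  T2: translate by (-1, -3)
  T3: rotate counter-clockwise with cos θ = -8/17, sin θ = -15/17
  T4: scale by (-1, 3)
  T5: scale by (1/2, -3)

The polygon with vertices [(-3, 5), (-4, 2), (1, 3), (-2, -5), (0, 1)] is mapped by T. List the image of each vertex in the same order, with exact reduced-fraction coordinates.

T1 reflect across x = 0: (-3, 5) → (3, 5); (-4, 2) → (4, 2); (1, 3) → (-1, 3); (-2, -5) → (2, -5); (0, 1) → (0, 1)
T2 translate by (-1, -3): (3, 5) → (2, 2); (4, 2) → (3, -1); (-1, 3) → (-2, 0); (2, -5) → (1, -8); (0, 1) → (-1, -2)
T3 rotate counter-clockwise with cos θ = -8/17, sin θ = -15/17: (2, 2) → (14/17, -46/17); (3, -1) → (-39/17, -37/17); (-2, 0) → (16/17, 30/17); (1, -8) → (-128/17, 49/17); (-1, -2) → (-22/17, 31/17)
T4 scale by (-1, 3): (14/17, -46/17) → (-14/17, -138/17); (-39/17, -37/17) → (39/17, -111/17); (16/17, 30/17) → (-16/17, 90/17); (-128/17, 49/17) → (128/17, 147/17); (-22/17, 31/17) → (22/17, 93/17)
T5 scale by (1/2, -3): (-14/17, -138/17) → (-7/17, 414/17); (39/17, -111/17) → (39/34, 333/17); (-16/17, 90/17) → (-8/17, -270/17); (128/17, 147/17) → (64/17, -441/17); (22/17, 93/17) → (11/17, -279/17)

image vertices: (-7/17, 414/17), (39/34, 333/17), (-8/17, -270/17), (64/17, -441/17), (11/17, -279/17)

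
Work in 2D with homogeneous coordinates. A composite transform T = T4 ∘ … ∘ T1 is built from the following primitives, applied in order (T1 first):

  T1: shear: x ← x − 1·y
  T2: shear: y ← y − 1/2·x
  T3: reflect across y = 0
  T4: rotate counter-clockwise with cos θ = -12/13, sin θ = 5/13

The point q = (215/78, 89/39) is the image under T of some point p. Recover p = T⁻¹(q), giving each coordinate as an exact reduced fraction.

T1 = [1 -1 0; 0 1 0; 0 0 1]
T2·T1 = [1 -1 0; -1/2 3/2 0; 0 0 1]
T3·…·T1 = [1 -1 0; 1/2 -3/2 0; 0 0 1]
T4·…·T1 = [-29/26 3/2 0; -1/13 1 0; 0 0 1]
det M = -1; M⁻¹ = [-1 3/2 0; -1/13 29/26 0; 0 0 1]
M⁻¹ · (215/78, 89/39)ᵀ = (2/3, 7/3)ᵀ

p = (2/3, 7/3)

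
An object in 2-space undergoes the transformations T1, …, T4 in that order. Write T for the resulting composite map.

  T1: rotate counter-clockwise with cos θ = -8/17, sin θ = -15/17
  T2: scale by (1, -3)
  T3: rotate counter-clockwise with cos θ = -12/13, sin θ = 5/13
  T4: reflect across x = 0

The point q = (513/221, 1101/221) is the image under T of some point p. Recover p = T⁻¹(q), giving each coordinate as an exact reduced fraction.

p = (-3, 3)

T1 = [-8/17 15/17 0; -15/17 -8/17 0; 0 0 1]
T2·T1 = [-8/17 15/17 0; 45/17 24/17 0; 0 0 1]
T3·…·T1 = [-129/221 -300/221 0; -580/221 -213/221 0; 0 0 1]
T4·…·T1 = [129/221 300/221 0; -580/221 -213/221 0; 0 0 1]
det M = 3; M⁻¹ = [-71/221 -100/221 0; 580/663 43/221 0; 0 0 1]
M⁻¹ · (513/221, 1101/221)ᵀ = (-3, 3)ᵀ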